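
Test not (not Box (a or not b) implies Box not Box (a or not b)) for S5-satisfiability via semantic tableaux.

Unsatisfiable (every branch closes)

1. not (not Box (a or not b) implies Box not Box (a or not b)), w0
2. not Box (a or not b), w0
3. not Box not Box (a or not b), w0
4. not (a or not b), w1
5. not a, w1
6. b, w1
7. Box (a or not b), w2
8. a or not b, w0
9. a or not b, w1
10. a or not b, w2
11. not b, w0
12. not b, w1
Accessibility: w0Rw0, w0Rw1, w0Rw2, w1Rw0, w1Rw1, w1Rw2, w2Rw0, w2Rw1, w2Rw2
Branch closes: b and not b both at w1.
Every branch closes; the branch above is one of them.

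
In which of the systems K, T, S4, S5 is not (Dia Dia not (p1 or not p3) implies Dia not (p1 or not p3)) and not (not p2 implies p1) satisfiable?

T-tableau for the formula:
1. not (Dia Dia not (p1 or not p3) implies Dia not (p1 or not p3)) and not (not p2 implies p1), u
2. not (Dia Dia not (p1 or not p3) implies Dia not (p1 or not p3)), u   [and-rule on 1]
3. not (not p2 implies p1), u   [and-rule on 1]
4. Dia Dia not (p1 or not p3), u   [neg-implies-rule on 2]
5. not Dia not (p1 or not p3), u   [neg-implies-rule on 2]
6. not p2, u   [neg-implies-rule on 3]
7. not p1, u   [neg-implies-rule on 3]
8. p1 or not p3, u   [neg-Dia-rule on 5 via uRu]
9. not p3, u   [or-rule on 8 (branches; this branch)]
10. Dia not (p1 or not p3), v   [Dia-rule on 4: fresh world v, uRv]
11. p1 or not p3, v   [neg-Dia-rule on 5 via uRv]
12. not p3, v   [or-rule on 11 (branches; this branch)]
13. not (p1 or not p3), w   [Dia-rule on 10: fresh world w, vRw]
14. not p1, w   [neg-or-rule on 13]
15. p3, w   [neg-or-rule on 13]
Accessibility: uRu, uRv, vRv, vRw, wRw
Complete open branch: satisfiable in T, hence also in K (this T-model is also a K-model).
S4-tableau for the formula:
1. not (Dia Dia not (p1 or not p3) implies Dia not (p1 or not p3)) and not (not p2 implies p1), u
2. not (Dia Dia not (p1 or not p3) implies Dia not (p1 or not p3)), u   [and-rule on 1]
3. not (not p2 implies p1), u   [and-rule on 1]
4. Dia Dia not (p1 or not p3), u   [neg-implies-rule on 2]
5. not Dia not (p1 or not p3), u   [neg-implies-rule on 2]
6. not p2, u   [neg-implies-rule on 3]
7. not p1, u   [neg-implies-rule on 3]
8. p1 or not p3, u   [neg-Dia-rule on 5 via uRu]
9. not p3, u   [or-rule on 8 (branches; this branch)]
10. Dia not (p1 or not p3), v   [Dia-rule on 4: fresh world v, uRv]
11. p1 or not p3, v   [neg-Dia-rule on 5 via uRv]
12. not p3, v   [or-rule on 11 (branches; this branch)]
13. not (p1 or not p3), w   [Dia-rule on 10: fresh world w, vRw]
14. not p1, w   [neg-or-rule on 13]
15. p3, w   [neg-or-rule on 13]
16. p1 or not p3, w   [neg-Dia-rule on 5 via uRw]
17. not p3, w   [or-rule on 16 (branches; this branch)]
Accessibility: uRu, uRv, uRw, vRv, vRw, wRw
Branch closes: p3 and not p3 both at w.
Every branch closes (one shown): unsatisfiable in S4, hence also in S5 (every S5-frame is an S4-frame).

K, T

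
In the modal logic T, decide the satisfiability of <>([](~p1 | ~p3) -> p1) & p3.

1. <>([](~p1 | ~p3) -> p1) & p3, w0
2. <>([](~p1 | ~p3) -> p1), w0   [&-rule on 1]
3. p3, w0   [&-rule on 1]
4. [](~p1 | ~p3) -> p1, w1   [<>-rule on 2: fresh world w1, w0Rw1]
5. p1, w1   [->-rule on 4 (branches; this branch)]
Accessibility: w0Rw0, w0Rw1, w1Rw1

Satisfiable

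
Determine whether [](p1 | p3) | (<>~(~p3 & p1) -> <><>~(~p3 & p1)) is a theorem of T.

Tableau for the negation ~([](p1 | p3) | (<>~(~p3 & p1) -> <><>~(~p3 & p1))):
1. ~([](p1 | p3) | (<>~(~p3 & p1) -> <><>~(~p3 & p1))), 0
2. ~[](p1 | p3), 0
3. ~(<>~(~p3 & p1) -> <><>~(~p3 & p1)), 0
4. <>~(~p3 & p1), 0
5. ~<><>~(~p3 & p1), 0
6. ~<>~(~p3 & p1), 0
7. ~p3 & p1, 0
8. ~p3, 0
9. p1, 0
10. ~(p1 | p3), 1
11. ~p1, 1
12. ~p3, 1
13. ~<>~(~p3 & p1), 1
14. ~p3 & p1, 1
15. p1, 1
Accessibility: 0R0, 0R1, 1R1
Branch closes: p1 and ~p1 both at 1.
Every branch of the negation's tableau closes; the branch above is one of them.

Valid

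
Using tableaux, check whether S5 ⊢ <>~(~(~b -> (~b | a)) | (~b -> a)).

Tableau for the negation ~<>~(~(~b -> (~b | a)) | (~b -> a)):
1. ~<>~(~(~b -> (~b | a)) | (~b -> a)), u
2. ~(~b -> (~b | a)) | (~b -> a), u
3. ~b -> a, u
4. a, u
Accessibility: uRu
The negation has an open branch (countermodel exists).

Invalid (countermodel exists)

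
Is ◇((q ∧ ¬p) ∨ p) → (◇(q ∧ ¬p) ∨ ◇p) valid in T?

Yes, valid

Tableau for the negation ¬(◇((q ∧ ¬p) ∨ p) → (◇(q ∧ ¬p) ∨ ◇p)):
1. ¬(◇((q ∧ ¬p) ∨ p) → (◇(q ∧ ¬p) ∨ ◇p)), w0
2. ◇((q ∧ ¬p) ∨ p), w0
3. ¬(◇(q ∧ ¬p) ∨ ◇p), w0
4. ¬◇(q ∧ ¬p), w0
5. ¬◇p, w0
6. ¬(q ∧ ¬p), w0
7. ¬p, w0
8. ¬q, w0
9. (q ∧ ¬p) ∨ p, w1
10. ¬(q ∧ ¬p), w1
11. ¬p, w1
12. q ∧ ¬p, w1
13. q, w1
14. p, w1
Accessibility: w0Rw0, w0Rw1, w1Rw1
Branch closes: p and ¬p both at w1.
All branches of the negation close; one closing branch shown above.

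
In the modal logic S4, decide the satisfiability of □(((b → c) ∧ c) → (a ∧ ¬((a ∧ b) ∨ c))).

Yes, satisfiable

1. □(((b → c) ∧ c) → (a ∧ ¬((a ∧ b) ∨ c))), w0
2. ((b → c) ∧ c) → (a ∧ ¬((a ∧ b) ∨ c)), w0   [□-rule on 1 via w0Rw0]
3. a ∧ ¬((a ∧ b) ∨ c), w0   [→-rule on 2 (branches; this branch)]
4. a, w0   [∧-rule on 3]
5. ¬((a ∧ b) ∨ c), w0   [∧-rule on 3]
6. ¬(a ∧ b), w0   [¬∨-rule on 5]
7. ¬c, w0   [¬∨-rule on 5]
8. ¬b, w0   [¬∧-rule on 6 (branches; this branch)]
Accessibility: w0Rw0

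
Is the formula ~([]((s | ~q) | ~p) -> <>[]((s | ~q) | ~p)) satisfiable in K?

1. ~([]((s | ~q) | ~p) -> <>[]((s | ~q) | ~p)), w0
2. []((s | ~q) | ~p), w0
3. ~<>[]((s | ~q) | ~p), w0

Satisfiable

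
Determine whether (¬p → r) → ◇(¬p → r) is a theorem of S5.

Valid in S5

Tableau for the negation ¬((¬p → r) → ◇(¬p → r)):
1. ¬((¬p → r) → ◇(¬p → r)), w0
2. ¬p → r, w0   [¬→-rule on 1]
3. ¬◇(¬p → r), w0   [¬→-rule on 1]
4. ¬(¬p → r), w0   [¬◇-rule on 3 via w0Rw0]
5. ¬p, w0   [¬→-rule on 4]
6. ¬r, w0   [¬→-rule on 4]
7. r, w0   [→-rule on 2 (branches; this branch)]
Accessibility: w0Rw0
Branch closes: r and ¬r both at w0.
All branches of the negation close; one closing branch shown above.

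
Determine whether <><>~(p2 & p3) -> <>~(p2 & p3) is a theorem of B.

Invalid (countermodel exists)

Tableau for the negation ~(<><>~(p2 & p3) -> <>~(p2 & p3)):
1. ~(<><>~(p2 & p3) -> <>~(p2 & p3)), w0
2. <><>~(p2 & p3), w0   [~->-rule on 1]
3. ~<>~(p2 & p3), w0   [~->-rule on 1]
4. p2 & p3, w0   [~<>-rule on 3 via w0Rw0]
5. p2, w0   [&-rule on 4]
6. p3, w0   [&-rule on 4]
7. <>~(p2 & p3), w1   [<>-rule on 2: fresh world w1, w0Rw1]
8. p2 & p3, w1   [~<>-rule on 3 via w0Rw1]
9. p2, w1   [&-rule on 8]
10. p3, w1   [&-rule on 8]
11. ~(p2 & p3), w2   [<>-rule on 7: fresh world w2, w1Rw2]
12. ~p3, w2   [~&-rule on 11 (branches; this branch)]
Accessibility: w0Rw0, w0Rw1, w1Rw0, w1Rw1, w1Rw2, w2Rw1, w2Rw2
The negation has an open branch (countermodel exists).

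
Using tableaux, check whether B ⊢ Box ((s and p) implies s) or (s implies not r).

Tableau for the negation not (Box ((s and p) implies s) or (s implies not r)):
1. not (Box ((s and p) implies s) or (s implies not r)), w0
2. not Box ((s and p) implies s), w0
3. not (s implies not r), w0
4. s, w0
5. r, w0
6. not ((s and p) implies s), w1
7. s and p, w1
8. not s, w1
9. s, w1
10. p, w1
Accessibility: w0Rw0, w0Rw1, w1Rw0, w1Rw1
Branch closes: s and not s both at w1.
Every branch of the negation's tableau closes; the branch above is one of them.

Valid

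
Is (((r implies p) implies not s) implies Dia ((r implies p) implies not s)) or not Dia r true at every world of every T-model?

Valid

Tableau for the negation not ((((r implies p) implies not s) implies Dia ((r implies p) implies not s)) or not Dia r):
1. not ((((r implies p) implies not s) implies Dia ((r implies p) implies not s)) or not Dia r), w0
2. not (((r implies p) implies not s) implies Dia ((r implies p) implies not s)), w0   [neg-or-rule on 1]
3. Dia r, w0   [neg-or-rule on 1]
4. (r implies p) implies not s, w0   [neg-implies-rule on 2]
5. not Dia ((r implies p) implies not s), w0   [neg-implies-rule on 2]
6. not ((r implies p) implies not s), w0   [neg-Dia-rule on 5 via w0Rw0]
7. r implies p, w0   [neg-implies-rule on 6]
8. s, w0   [neg-implies-rule on 6]
9. not (r implies p), w0   [implies-rule on 4 (branches; this branch)]
10. r, w0   [neg-implies-rule on 9]
11. not p, w0   [neg-implies-rule on 9]
12. p, w0   [implies-rule on 7 (branches; this branch)]
Accessibility: w0Rw0
Branch closes: p and not p both at w0.
All branches of the negation close; one closing branch shown above.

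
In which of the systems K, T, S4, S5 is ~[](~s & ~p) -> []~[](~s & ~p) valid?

S4-tableau for the negation ~(~[](~s & ~p) -> []~[](~s & ~p)):
1. ~(~[](~s & ~p) -> []~[](~s & ~p)), w0
2. ~[](~s & ~p), w0
3. ~[]~[](~s & ~p), w0
4. ~(~s & ~p), w1
5. p, w1
6. [](~s & ~p), w2
7. ~s & ~p, w2
8. ~s, w2
9. ~p, w2
Accessibility: w0Rw0, w0Rw1, w0Rw2, w1Rw1, w2Rw2
Complete open branch: countermodel on an S4-frame, so not valid in S4, nor in K, T (the same frame is also a K-frame and a T-frame).
S5-tableau for the negation ~(~[](~s & ~p) -> []~[](~s & ~p)):
1. ~(~[](~s & ~p) -> []~[](~s & ~p)), w0
2. ~[](~s & ~p), w0
3. ~[]~[](~s & ~p), w0
4. ~(~s & ~p), w1
5. p, w1
6. [](~s & ~p), w2
7. ~s & ~p, w0
8. ~s, w0
9. ~p, w0
10. ~s & ~p, w1
11. ~s, w1
12. ~p, w1
Accessibility: w0Rw0, w0Rw1, w0Rw2, w1Rw0, w1Rw1, w1Rw2, w2Rw0, w2Rw1, w2Rw2
Branch closes: p and ~p both at w1.
Every branch closes (one shown): valid in S5.

S5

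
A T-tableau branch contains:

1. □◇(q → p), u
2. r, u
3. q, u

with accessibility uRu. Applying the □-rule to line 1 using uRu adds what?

◇(q → p), u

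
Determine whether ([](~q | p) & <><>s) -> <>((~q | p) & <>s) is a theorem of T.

Valid in T

Tableau for the negation ~(([](~q | p) & <><>s) -> <>((~q | p) & <>s)):
1. ~(([](~q | p) & <><>s) -> <>((~q | p) & <>s)), u
2. [](~q | p) & <><>s, u
3. ~<>((~q | p) & <>s), u
4. [](~q | p), u
5. <><>s, u
6. ~((~q | p) & <>s), u
7. ~q | p, u
8. ~<>s, u
9. ~s, u
10. p, u
11. <>s, v
12. ~((~q | p) & <>s), v
13. ~q | p, v
14. ~s, v
15. ~<>s, v
16. p, v
17. s, w
18. ~s, w
Accessibility: uRu, uRv, vRv, vRw, wRw
Branch closes: s and ~s both at w.
All branches of the negation close; one closing branch shown above.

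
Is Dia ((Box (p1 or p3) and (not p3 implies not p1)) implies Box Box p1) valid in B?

Not valid

Tableau for the negation not Dia ((Box (p1 or p3) and (not p3 implies not p1)) implies Box Box p1):
1. not Dia ((Box (p1 or p3) and (not p3 implies not p1)) implies Box Box p1), u
2. not ((Box (p1 or p3) and (not p3 implies not p1)) implies Box Box p1), u   [neg-Dia-rule on 1 via uRu]
3. Box (p1 or p3) and (not p3 implies not p1), u   [neg-implies-rule on 2]
4. not Box Box p1, u   [neg-implies-rule on 2]
5. Box (p1 or p3), u   [and-rule on 3]
6. not p3 implies not p1, u   [and-rule on 3]
7. p1 or p3, u   [Box-rule on 5 via uRu]
8. not p1, u   [implies-rule on 6 (branches; this branch)]
9. p3, u   [or-rule on 7 (branches; this branch)]
10. not Box p1, v   [neg-Box-rule on 4: fresh world v, uRv]
11. not ((Box (p1 or p3) and (not p3 implies not p1)) implies Box Box p1), v   [neg-Dia-rule on 1 via uRv]
12. Box (p1 or p3) and (not p3 implies not p1), v   [neg-implies-rule on 11]
13. not Box Box p1, v   [neg-implies-rule on 11]
14. Box (p1 or p3), v   [and-rule on 12]
15. not p3 implies not p1, v   [and-rule on 12]
16. p1 or p3, v   [Box-rule on 5 via uRv]
17. not p1, v   [implies-rule on 15 (branches; this branch)]
18. p3, v   [or-rule on 16 (branches; this branch)]
19. not p1, w   [neg-Box-rule on 10: fresh world w, vRw]
20. p1 or p3, w   [Box-rule on 14 via vRw]
21. p3, w   [or-rule on 20 (branches; this branch)]
22. not Box p1, x   [neg-Box-rule on 13: fresh world x, vRx]
23. p1 or p3, x   [Box-rule on 14 via vRx]
24. p3, x   [or-rule on 23 (branches; this branch)]
25. not p1, y   [neg-Box-rule on 22: fresh world y, xRy]
Accessibility: uRu, uRv, vRu, vRv, vRw, vRx, wRv, wRw, xRv, xRx, xRy, yRx, yRy
The negation has an open branch (countermodel exists).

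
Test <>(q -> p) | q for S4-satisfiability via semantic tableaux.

Yes, satisfiable

1. <>(q -> p) | q, 0
2. q, 0
Accessibility: 0R0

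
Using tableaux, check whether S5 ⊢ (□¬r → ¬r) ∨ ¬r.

Tableau for the negation ¬((□¬r → ¬r) ∨ ¬r):
1. ¬((□¬r → ¬r) ∨ ¬r), u
2. ¬(□¬r → ¬r), u   [¬∨-rule on 1]
3. r, u   [¬∨-rule on 1]
4. □¬r, u   [¬→-rule on 2]
5. ¬r, u   [□-rule on 4 via uRu]
Accessibility: uRu
Branch closes: r and ¬r both at u.
Every branch of the negation's tableau closes; the branch above is one of them.

Yes, valid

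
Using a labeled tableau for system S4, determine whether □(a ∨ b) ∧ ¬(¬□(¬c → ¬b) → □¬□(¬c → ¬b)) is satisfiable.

1. □(a ∨ b) ∧ ¬(¬□(¬c → ¬b) → □¬□(¬c → ¬b)), 0
2. □(a ∨ b), 0
3. ¬(¬□(¬c → ¬b) → □¬□(¬c → ¬b)), 0
4. ¬□(¬c → ¬b), 0
5. ¬□¬□(¬c → ¬b), 0
6. a ∨ b, 0
7. b, 0
8. ¬(¬c → ¬b), 1
9. ¬c, 1
10. b, 1
11. a ∨ b, 1
12. □(¬c → ¬b), 2
13. a ∨ b, 2
14. ¬c → ¬b, 2
15. b, 2
16. c, 2
Accessibility: 0R0, 0R1, 0R2, 1R1, 2R2

Satisfiable (open branch found)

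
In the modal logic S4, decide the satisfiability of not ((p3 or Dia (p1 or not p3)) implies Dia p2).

Satisfiable (open branch found)

1. not ((p3 or Dia (p1 or not p3)) implies Dia p2), u
2. p3 or Dia (p1 or not p3), u   [neg-implies-rule on 1]
3. not Dia p2, u   [neg-implies-rule on 1]
4. not p2, u   [neg-Dia-rule on 3 via uRu]
5. Dia (p1 or not p3), u   [or-rule on 2 (branches; this branch)]
6. p1 or not p3, v   [Dia-rule on 5: fresh world v, uRv]
7. not p2, v   [neg-Dia-rule on 3 via uRv]
8. not p3, v   [or-rule on 6 (branches; this branch)]
Accessibility: uRu, uRv, vRv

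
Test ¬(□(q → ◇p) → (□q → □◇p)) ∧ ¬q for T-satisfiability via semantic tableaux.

Unsatisfiable

1. ¬(□(q → ◇p) → (□q → □◇p)) ∧ ¬q, 0
2. ¬(□(q → ◇p) → (□q → □◇p)), 0
3. ¬q, 0
4. □(q → ◇p), 0
5. ¬(□q → □◇p), 0
6. □q, 0
7. ¬□◇p, 0
8. q → ◇p, 0
9. q, 0
Accessibility: 0R0
Branch closes: q and ¬q both at 0.
Every branch closes; the branch above is one of them.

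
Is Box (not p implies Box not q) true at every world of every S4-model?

Not valid

Tableau for the negation not Box (not p implies Box not q):
1. not Box (not p implies Box not q), 0
2. not (not p implies Box not q), 1   [neg-Box-rule on 1: fresh world 1, 0R1]
3. not p, 1   [neg-implies-rule on 2]
4. not Box not q, 1   [neg-implies-rule on 2]
5. q, 2   [neg-Box-rule on 4: fresh world 2, 1R2]
Accessibility: 0R0, 0R1, 0R2, 1R1, 1R2, 2R2
The negation has an open branch (countermodel exists).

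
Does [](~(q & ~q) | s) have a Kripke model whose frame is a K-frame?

1. [](~(q & ~q) | s), 0

Yes, satisfiable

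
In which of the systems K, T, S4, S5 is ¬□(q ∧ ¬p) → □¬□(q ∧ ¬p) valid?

S5

S5-tableau for the negation ¬(¬□(q ∧ ¬p) → □¬□(q ∧ ¬p)):
1. ¬(¬□(q ∧ ¬p) → □¬□(q ∧ ¬p)), w0
2. ¬□(q ∧ ¬p), w0
3. ¬□¬□(q ∧ ¬p), w0
4. ¬(q ∧ ¬p), w1
5. p, w1
6. □(q ∧ ¬p), w2
7. q ∧ ¬p, w0
8. q, w0
9. ¬p, w0
10. q ∧ ¬p, w1
11. q, w1
12. ¬p, w1
Accessibility: w0Rw0, w0Rw1, w0Rw2, w1Rw0, w1Rw1, w1Rw2, w2Rw0, w2Rw1, w2Rw2
Branch closes: p and ¬p both at w1.
Every branch closes (one shown): valid in S5.
S4-tableau for the negation ¬(¬□(q ∧ ¬p) → □¬□(q ∧ ¬p)):
1. ¬(¬□(q ∧ ¬p) → □¬□(q ∧ ¬p)), w0
2. ¬□(q ∧ ¬p), w0
3. ¬□¬□(q ∧ ¬p), w0
4. ¬(q ∧ ¬p), w1
5. p, w1
6. □(q ∧ ¬p), w2
7. q ∧ ¬p, w2
8. q, w2
9. ¬p, w2
Accessibility: w0Rw0, w0Rw1, w0Rw2, w1Rw1, w2Rw2
Complete open branch: countermodel on an S4-frame, so not valid in S4, nor in K, T (the same frame is also a K-frame and a T-frame).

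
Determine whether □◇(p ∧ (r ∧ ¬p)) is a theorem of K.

Not valid

Tableau for the negation ¬□◇(p ∧ (r ∧ ¬p)):
1. ¬□◇(p ∧ (r ∧ ¬p)), w0
2. ¬◇(p ∧ (r ∧ ¬p)), w1   [¬□-rule on 1: fresh world w1, w0Rw1]
Accessibility: w0Rw1
The negation has an open branch (countermodel exists).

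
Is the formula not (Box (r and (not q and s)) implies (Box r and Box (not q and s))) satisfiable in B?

Unsatisfiable (every branch closes)

1. not (Box (r and (not q and s)) implies (Box r and Box (not q and s))), u
2. Box (r and (not q and s)), u   [neg-implies-rule on 1]
3. not (Box r and Box (not q and s)), u   [neg-implies-rule on 1]
4. r and (not q and s), u   [Box-rule on 2 via uRu]
5. r, u   [and-rule on 4]
6. not q and s, u   [and-rule on 4]
7. not q, u   [and-rule on 6]
8. s, u   [and-rule on 6]
9. not Box (not q and s), u   [neg-and-rule on 3 (branches; this branch)]
10. not (not q and s), v   [neg-Box-rule on 9: fresh world v, uRv]
11. r and (not q and s), v   [Box-rule on 2 via uRv]
12. r, v   [and-rule on 11]
13. not q and s, v   [and-rule on 11]
14. not q, v   [and-rule on 13]
15. s, v   [and-rule on 13]
16. not s, v   [neg-and-rule on 10 (branches; this branch)]
Accessibility: uRu, uRv, vRu, vRv
Branch closes: s and not s both at v.
All branches of the tableau close; one closing branch shown above.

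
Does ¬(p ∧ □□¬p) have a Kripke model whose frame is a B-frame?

1. ¬(p ∧ □□¬p), w0
2. ¬□□¬p, w0   [¬∧-rule on 1 (branches; this branch)]
3. ¬□¬p, w1   [¬□-rule on 2: fresh world w1, w0Rw1]
4. p, w2   [¬□-rule on 3: fresh world w2, w1Rw2]
Accessibility: w0Rw0, w0Rw1, w1Rw0, w1Rw1, w1Rw2, w2Rw1, w2Rw2

Yes, satisfiable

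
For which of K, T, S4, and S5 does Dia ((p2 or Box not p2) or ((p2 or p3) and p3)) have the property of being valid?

T, S4, S5

K-tableau for the negation not Dia ((p2 or Box not p2) or ((p2 or p3) and p3)):
1. not Dia ((p2 or Box not p2) or ((p2 or p3) and p3)), u
Complete open branch: countermodel on a K-frame, so not valid in K.
T-tableau for the negation not Dia ((p2 or Box not p2) or ((p2 or p3) and p3)):
1. not Dia ((p2 or Box not p2) or ((p2 or p3) and p3)), u
2. not ((p2 or Box not p2) or ((p2 or p3) and p3)), u
3. not (p2 or Box not p2), u
4. not ((p2 or p3) and p3), u
5. not p2, u
6. not Box not p2, u
7. not (p2 or p3), u
8. not p3, u
9. p2, v
10. not ((p2 or Box not p2) or ((p2 or p3) and p3)), v
11. not (p2 or Box not p2), v
12. not ((p2 or p3) and p3), v
13. not p2, v
14. not Box not p2, v
Accessibility: uRu, uRv, vRv
Branch closes: p2 and not p2 both at v.
Every branch closes (one shown): valid in T, hence also in S4, S5 (every theorem of T is a theorem of S4 and S5).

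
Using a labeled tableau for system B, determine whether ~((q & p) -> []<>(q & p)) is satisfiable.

Unsatisfiable (every branch closes)

1. ~((q & p) -> []<>(q & p)), 0
2. q & p, 0   [~->-rule on 1]
3. ~[]<>(q & p), 0   [~->-rule on 1]
4. q, 0   [&-rule on 2]
5. p, 0   [&-rule on 2]
6. ~<>(q & p), 1   [~[]-rule on 3: fresh world 1, 0R1]
7. ~(q & p), 0   [~<>-rule on 6 via 1R0]
8. ~(q & p), 1   [~<>-rule on 6 via 1R1]
9. ~p, 0   [~&-rule on 7 (branches; this branch)]
Accessibility: 0R0, 0R1, 1R0, 1R1
Branch closes: p and ~p both at 0.
All branches of the tableau close; one closing branch shown above.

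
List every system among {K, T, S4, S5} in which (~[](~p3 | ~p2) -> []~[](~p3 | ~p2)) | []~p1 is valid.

S5-tableau for the negation ~((~[](~p3 | ~p2) -> []~[](~p3 | ~p2)) | []~p1):
1. ~((~[](~p3 | ~p2) -> []~[](~p3 | ~p2)) | []~p1), 0
2. ~(~[](~p3 | ~p2) -> []~[](~p3 | ~p2)), 0
3. ~[]~p1, 0
4. ~[](~p3 | ~p2), 0
5. ~[]~[](~p3 | ~p2), 0
6. p1, 1
7. ~(~p3 | ~p2), 2
8. p3, 2
9. p2, 2
10. [](~p3 | ~p2), 3
11. ~p3 | ~p2, 0
12. ~p3 | ~p2, 1
13. ~p3 | ~p2, 2
14. ~p3 | ~p2, 3
15. ~p2, 0
16. ~p2, 1
17. ~p2, 2
Accessibility: 0R0, 0R1, 0R2, 0R3, 1R0, 1R1, 1R2, 1R3, 2R0, 2R1, 2R2, 2R3, 3R0, 3R1, 3R2, 3R3
Branch closes: p2 and ~p2 both at 2.
Every branch closes (one shown): valid in S5.
S4-tableau for the negation ~((~[](~p3 | ~p2) -> []~[](~p3 | ~p2)) | []~p1):
1. ~((~[](~p3 | ~p2) -> []~[](~p3 | ~p2)) | []~p1), 0
2. ~(~[](~p3 | ~p2) -> []~[](~p3 | ~p2)), 0
3. ~[]~p1, 0
4. ~[](~p3 | ~p2), 0
5. ~[]~[](~p3 | ~p2), 0
6. p1, 1
7. ~(~p3 | ~p2), 2
8. p3, 2
9. p2, 2
10. [](~p3 | ~p2), 3
11. ~p3 | ~p2, 3
12. ~p2, 3
Accessibility: 0R0, 0R1, 0R2, 0R3, 1R1, 2R2, 3R3
Complete open branch: countermodel on an S4-frame, so not valid in S4, nor in K, T (the same frame is also a K-frame and a T-frame).

S5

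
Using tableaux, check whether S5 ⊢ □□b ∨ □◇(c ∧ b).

Not valid

Tableau for the negation ¬(□□b ∨ □◇(c ∧ b)):
1. ¬(□□b ∨ □◇(c ∧ b)), u
2. ¬□□b, u
3. ¬□◇(c ∧ b), u
4. ¬□b, v
5. ¬◇(c ∧ b), w
6. ¬(c ∧ b), u
7. ¬(c ∧ b), v
8. ¬(c ∧ b), w
9. ¬b, u
10. ¬b, v
11. ¬b, w
12. ¬b, x
13. ¬(c ∧ b), x
Accessibility: uRu, uRv, uRw, uRx, vRu, vRv, vRw, vRx, wRu, wRv, wRw, wRx, xRu, xRv, xRw, xRx
The negation has an open branch (countermodel exists).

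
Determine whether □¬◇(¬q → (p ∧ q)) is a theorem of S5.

No, not valid

Tableau for the negation ¬□¬◇(¬q → (p ∧ q)):
1. ¬□¬◇(¬q → (p ∧ q)), 0
2. ◇(¬q → (p ∧ q)), 1
3. ¬q → (p ∧ q), 2
4. p ∧ q, 2
5. p, 2
6. q, 2
Accessibility: 0R0, 0R1, 0R2, 1R0, 1R1, 1R2, 2R0, 2R1, 2R2
The negation has an open branch (countermodel exists).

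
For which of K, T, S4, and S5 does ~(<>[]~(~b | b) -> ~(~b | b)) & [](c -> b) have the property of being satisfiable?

T-tableau for the formula:
1. ~(<>[]~(~b | b) -> ~(~b | b)) & [](c -> b), u
2. ~(<>[]~(~b | b) -> ~(~b | b)), u
3. [](c -> b), u
4. <>[]~(~b | b), u
5. ~b | b, u
6. c -> b, u
7. b, u
8. []~(~b | b), v
9. c -> b, v
10. ~(~b | b), v
11. b, v
12. ~b, v
Accessibility: uRu, uRv, vRv
Branch closes: b and ~b both at v.
Every branch closes (one shown): unsatisfiable in T, hence also in S4, S5 (every S4/S5-frame is a T-frame).
K-tableau for the formula:
1. ~(<>[]~(~b | b) -> ~(~b | b)) & [](c -> b), u
2. ~(<>[]~(~b | b) -> ~(~b | b)), u
3. [](c -> b), u
4. <>[]~(~b | b), u
5. ~b | b, u
6. b, u
7. []~(~b | b), v
8. c -> b, v
9. b, v
Accessibility: uRv
Complete open branch: satisfiable in K.

K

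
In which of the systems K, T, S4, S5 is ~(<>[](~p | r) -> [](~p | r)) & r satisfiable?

S4-tableau for the formula:
1. ~(<>[](~p | r) -> [](~p | r)) & r, u
2. ~(<>[](~p | r) -> [](~p | r)), u   [&-rule on 1]
3. r, u   [&-rule on 1]
4. <>[](~p | r), u   [~->-rule on 2]
5. ~[](~p | r), u   [~->-rule on 2]
6. [](~p | r), v   [<>-rule on 4: fresh world v, uRv]
7. ~p | r, v   [[]-rule on 6 via vRv]
8. r, v   [|-rule on 7 (branches; this branch)]
9. ~(~p | r), w   [~[]-rule on 5: fresh world w, uRw]
10. p, w   [~|-rule on 9]
11. ~r, w   [~|-rule on 9]
Accessibility: uRu, uRv, uRw, vRv, wRw
Complete open branch: satisfiable in S4, hence also in K, T (this S4-model is also a K-model and a T-model).
S5-tableau for the formula:
1. ~(<>[](~p | r) -> [](~p | r)) & r, u
2. ~(<>[](~p | r) -> [](~p | r)), u   [&-rule on 1]
3. r, u   [&-rule on 1]
4. <>[](~p | r), u   [~->-rule on 2]
5. ~[](~p | r), u   [~->-rule on 2]
6. [](~p | r), v   [<>-rule on 4: fresh world v, uRv]
7. ~p | r, u   [[]-rule on 6 via vRu]
8. ~p | r, v   [[]-rule on 6 via vRv]
9. r, v   [|-rule on 8 (branches; this branch)]
10. ~(~p | r), w   [~[]-rule on 5: fresh world w, uRw]
11. p, w   [~|-rule on 10]
12. ~r, w   [~|-rule on 10]
13. ~p | r, w   [[]-rule on 6 via vRw]
14. r, w   [|-rule on 13 (branches; this branch)]
Accessibility: uRu, uRv, uRw, vRu, vRv, vRw, wRu, wRv, wRw
Branch closes: r and ~r both at w.
Every branch closes (one shown): unsatisfiable in S5.

K, T, S4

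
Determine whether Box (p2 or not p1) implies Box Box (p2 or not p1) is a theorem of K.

Tableau for the negation not (Box (p2 or not p1) implies Box Box (p2 or not p1)):
1. not (Box (p2 or not p1) implies Box Box (p2 or not p1)), 0
2. Box (p2 or not p1), 0
3. not Box Box (p2 or not p1), 0
4. not Box (p2 or not p1), 1
5. p2 or not p1, 1
6. not p1, 1
7. not (p2 or not p1), 2
8. not p2, 2
9. p1, 2
Accessibility: 0R1, 1R2
The negation has an open branch (countermodel exists).

Not valid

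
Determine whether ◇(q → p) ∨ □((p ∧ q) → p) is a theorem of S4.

Tableau for the negation ¬(◇(q → p) ∨ □((p ∧ q) → p)):
1. ¬(◇(q → p) ∨ □((p ∧ q) → p)), w0
2. ¬◇(q → p), w0   [¬∨-rule on 1]
3. ¬□((p ∧ q) → p), w0   [¬∨-rule on 1]
4. ¬(q → p), w0   [¬◇-rule on 2 via w0Rw0]
5. q, w0   [¬→-rule on 4]
6. ¬p, w0   [¬→-rule on 4]
7. ¬((p ∧ q) → p), w1   [¬□-rule on 3: fresh world w1, w0Rw1]
8. p ∧ q, w1   [¬→-rule on 7]
9. ¬p, w1   [¬→-rule on 7]
10. p, w1   [∧-rule on 8]
11. q, w1   [∧-rule on 8]
Accessibility: w0Rw0, w0Rw1, w1Rw1
Branch closes: p and ¬p both at w1.
All branches of the negation close; one closing branch shown above.

Valid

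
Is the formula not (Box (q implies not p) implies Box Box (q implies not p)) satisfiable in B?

Satisfiable (open branch found)

1. not (Box (q implies not p) implies Box Box (q implies not p)), w0
2. Box (q implies not p), w0   [neg-implies-rule on 1]
3. not Box Box (q implies not p), w0   [neg-implies-rule on 1]
4. q implies not p, w0   [Box-rule on 2 via w0Rw0]
5. not p, w0   [implies-rule on 4 (branches; this branch)]
6. not Box (q implies not p), w1   [neg-Box-rule on 3: fresh world w1, w0Rw1]
7. q implies not p, w1   [Box-rule on 2 via w0Rw1]
8. not p, w1   [implies-rule on 7 (branches; this branch)]
9. not (q implies not p), w2   [neg-Box-rule on 6: fresh world w2, w1Rw2]
10. q, w2   [neg-implies-rule on 9]
11. p, w2   [neg-implies-rule on 9]
Accessibility: w0Rw0, w0Rw1, w1Rw0, w1Rw1, w1Rw2, w2Rw1, w2Rw2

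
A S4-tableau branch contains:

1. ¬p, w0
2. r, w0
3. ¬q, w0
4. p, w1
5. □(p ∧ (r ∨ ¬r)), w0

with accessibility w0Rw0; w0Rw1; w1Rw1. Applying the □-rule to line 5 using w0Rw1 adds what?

p ∧ (r ∨ ¬r), w1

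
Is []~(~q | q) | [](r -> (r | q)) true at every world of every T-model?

Tableau for the negation ~([]~(~q | q) | [](r -> (r | q))):
1. ~([]~(~q | q) | [](r -> (r | q))), w0
2. ~[]~(~q | q), w0   [~|-rule on 1]
3. ~[](r -> (r | q)), w0   [~|-rule on 1]
4. ~q | q, w1   [~[]-rule on 2: fresh world w1, w0Rw1]
5. q, w1   [|-rule on 4 (branches; this branch)]
6. ~(r -> (r | q)), w2   [~[]-rule on 3: fresh world w2, w0Rw2]
7. r, w2   [~->-rule on 6]
8. ~(r | q), w2   [~->-rule on 6]
9. ~r, w2   [~|-rule on 8]
10. ~q, w2   [~|-rule on 8]
Accessibility: w0Rw0, w0Rw1, w0Rw2, w1Rw1, w2Rw2
Branch closes: r and ~r both at w2.
All branches of the negation close; one closing branch shown above.

Yes, valid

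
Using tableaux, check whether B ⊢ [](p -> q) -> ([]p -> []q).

Valid

Tableau for the negation ~([](p -> q) -> ([]p -> []q)):
1. ~([](p -> q) -> ([]p -> []q)), u
2. [](p -> q), u
3. ~([]p -> []q), u
4. []p, u
5. ~[]q, u
6. p -> q, u
7. p, u
8. q, u
9. ~q, v
10. p -> q, v
11. p, v
12. q, v
Accessibility: uRu, uRv, vRu, vRv
Branch closes: q and ~q both at v.
All branches of the negation close; one closing branch shown above.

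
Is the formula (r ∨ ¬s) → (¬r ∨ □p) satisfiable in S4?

1. (r ∨ ¬s) → (¬r ∨ □p), 0
2. ¬r ∨ □p, 0   [→-rule on 1 (branches; this branch)]
3. □p, 0   [∨-rule on 2 (branches; this branch)]
4. p, 0   [□-rule on 3 via 0R0]
Accessibility: 0R0

Satisfiable (open branch found)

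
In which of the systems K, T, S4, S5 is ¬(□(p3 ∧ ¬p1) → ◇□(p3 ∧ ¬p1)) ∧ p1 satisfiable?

T-tableau for the formula:
1. ¬(□(p3 ∧ ¬p1) → ◇□(p3 ∧ ¬p1)) ∧ p1, 0
2. ¬(□(p3 ∧ ¬p1) → ◇□(p3 ∧ ¬p1)), 0   [∧-rule on 1]
3. p1, 0   [∧-rule on 1]
4. □(p3 ∧ ¬p1), 0   [¬→-rule on 2]
5. ¬◇□(p3 ∧ ¬p1), 0   [¬→-rule on 2]
6. p3 ∧ ¬p1, 0   [□-rule on 4 via 0R0]
7. p3, 0   [∧-rule on 6]
8. ¬p1, 0   [∧-rule on 6]
Accessibility: 0R0
Branch closes: p1 and ¬p1 both at 0.
Every branch closes (one shown): unsatisfiable in T, hence also in S4, S5 (every S4/S5-frame is a T-frame).
K-tableau for the formula:
1. ¬(□(p3 ∧ ¬p1) → ◇□(p3 ∧ ¬p1)) ∧ p1, 0
2. ¬(□(p3 ∧ ¬p1) → ◇□(p3 ∧ ¬p1)), 0   [∧-rule on 1]
3. p1, 0   [∧-rule on 1]
4. □(p3 ∧ ¬p1), 0   [¬→-rule on 2]
5. ¬◇□(p3 ∧ ¬p1), 0   [¬→-rule on 2]
Complete open branch: satisfiable in K.

K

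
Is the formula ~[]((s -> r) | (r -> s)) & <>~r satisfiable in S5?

Unsatisfiable

1. ~[]((s -> r) | (r -> s)) & <>~r, w0
2. ~[]((s -> r) | (r -> s)), w0   [&-rule on 1]
3. <>~r, w0   [&-rule on 1]
4. ~((s -> r) | (r -> s)), w1   [~[]-rule on 2: fresh world w1, w0Rw1]
5. ~(s -> r), w1   [~|-rule on 4]
6. ~(r -> s), w1   [~|-rule on 4]
7. s, w1   [~->-rule on 5]
8. ~r, w1   [~->-rule on 5]
9. r, w1   [~->-rule on 6]
10. ~s, w1   [~->-rule on 6]
Accessibility: w0Rw0, w0Rw1, w1Rw0, w1Rw1
Branch closes: r and ~r both at w1.
(One branch shown.) All branches close.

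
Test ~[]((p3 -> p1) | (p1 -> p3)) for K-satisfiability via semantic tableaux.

No, unsatisfiable

1. ~[]((p3 -> p1) | (p1 -> p3)), 0
2. ~((p3 -> p1) | (p1 -> p3)), 1
3. ~(p3 -> p1), 1
4. ~(p1 -> p3), 1
5. p3, 1
6. ~p1, 1
7. p1, 1
8. ~p3, 1
Accessibility: 0R1
Branch closes: p1 and ~p1 both at 1.
(One branch shown.) All branches close.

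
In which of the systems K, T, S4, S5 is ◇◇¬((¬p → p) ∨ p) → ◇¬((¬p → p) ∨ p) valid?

S4-tableau for the negation ¬(◇◇¬((¬p → p) ∨ p) → ◇¬((¬p → p) ∨ p)):
1. ¬(◇◇¬((¬p → p) ∨ p) → ◇¬((¬p → p) ∨ p)), w0
2. ◇◇¬((¬p → p) ∨ p), w0
3. ¬◇¬((¬p → p) ∨ p), w0
4. (¬p → p) ∨ p, w0
5. ¬p → p, w0
6. p, w0
7. ◇¬((¬p → p) ∨ p), w1
8. (¬p → p) ∨ p, w1
9. ¬p → p, w1
10. p, w1
11. ¬((¬p → p) ∨ p), w2
12. ¬(¬p → p), w2
13. ¬p, w2
14. (¬p → p) ∨ p, w2
15. ¬p → p, w2
16. p, w2
Accessibility: w0Rw0, w0Rw1, w0Rw2, w1Rw1, w1Rw2, w2Rw2
Branch closes: p and ¬p both at w2.
Every branch closes (one shown): valid in S4, hence also in S5 (every theorem of S4 is a theorem of S5).
T-tableau for the negation ¬(◇◇¬((¬p → p) ∨ p) → ◇¬((¬p → p) ∨ p)):
1. ¬(◇◇¬((¬p → p) ∨ p) → ◇¬((¬p → p) ∨ p)), w0
2. ◇◇¬((¬p → p) ∨ p), w0
3. ¬◇¬((¬p → p) ∨ p), w0
4. (¬p → p) ∨ p, w0
5. p, w0
6. ◇¬((¬p → p) ∨ p), w1
7. (¬p → p) ∨ p, w1
8. p, w1
9. ¬((¬p → p) ∨ p), w2
10. ¬(¬p → p), w2
11. ¬p, w2
Accessibility: w0Rw0, w0Rw1, w1Rw1, w1Rw2, w2Rw2
Complete open branch: countermodel on a T-frame, so not valid in T, nor in K (the same frame is also a K-frame).

S4, S5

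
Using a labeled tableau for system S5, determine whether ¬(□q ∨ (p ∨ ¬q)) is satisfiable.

1. ¬(□q ∨ (p ∨ ¬q)), u
2. ¬□q, u
3. ¬(p ∨ ¬q), u
4. ¬p, u
5. q, u
6. ¬q, v
Accessibility: uRu, uRv, vRu, vRv

Satisfiable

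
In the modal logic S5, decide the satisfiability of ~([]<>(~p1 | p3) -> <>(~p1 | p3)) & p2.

1. ~([]<>(~p1 | p3) -> <>(~p1 | p3)) & p2, 0
2. ~([]<>(~p1 | p3) -> <>(~p1 | p3)), 0
3. p2, 0
4. []<>(~p1 | p3), 0
5. ~<>(~p1 | p3), 0
6. <>(~p1 | p3), 0
7. ~(~p1 | p3), 0
8. p1, 0
9. ~p3, 0
10. ~p1 | p3, 1
11. <>(~p1 | p3), 1
12. ~(~p1 | p3), 1
13. p1, 1
14. ~p3, 1
15. p3, 1
Accessibility: 0R0, 0R1, 1R0, 1R1
Branch closes: p3 and ~p3 both at 1.
All branches of the tableau close; one closing branch shown above.

Unsatisfiable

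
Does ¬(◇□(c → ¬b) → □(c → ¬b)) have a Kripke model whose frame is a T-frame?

Yes, satisfiable

1. ¬(◇□(c → ¬b) → □(c → ¬b)), u
2. ◇□(c → ¬b), u
3. ¬□(c → ¬b), u
4. □(c → ¬b), v
5. c → ¬b, v
6. ¬b, v
7. ¬(c → ¬b), w
8. c, w
9. b, w
Accessibility: uRu, uRv, uRw, vRv, wRw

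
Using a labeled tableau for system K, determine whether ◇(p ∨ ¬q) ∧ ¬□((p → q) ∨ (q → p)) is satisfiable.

No, unsatisfiable

1. ◇(p ∨ ¬q) ∧ ¬□((p → q) ∨ (q → p)), u
2. ◇(p ∨ ¬q), u
3. ¬□((p → q) ∨ (q → p)), u
4. p ∨ ¬q, v
5. ¬q, v
6. ¬((p → q) ∨ (q → p)), w
7. ¬(p → q), w
8. ¬(q → p), w
9. p, w
10. ¬q, w
11. q, w
12. ¬p, w
Accessibility: uRv, uRw
Branch closes: q and ¬q both at w.
Every branch closes; the branch above is one of them.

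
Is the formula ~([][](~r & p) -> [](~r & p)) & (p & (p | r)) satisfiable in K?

Satisfiable (open branch found)

1. ~([][](~r & p) -> [](~r & p)) & (p & (p | r)), u
2. ~([][](~r & p) -> [](~r & p)), u   [&-rule on 1]
3. p & (p | r), u   [&-rule on 1]
4. [][](~r & p), u   [~->-rule on 2]
5. ~[](~r & p), u   [~->-rule on 2]
6. p, u   [&-rule on 3]
7. p | r, u   [&-rule on 3]
8. r, u   [|-rule on 7 (branches; this branch)]
9. ~(~r & p), v   [~[]-rule on 5: fresh world v, uRv]
10. [](~r & p), v   [[]-rule on 4 via uRv]
11. ~p, v   [~&-rule on 9 (branches; this branch)]
Accessibility: uRv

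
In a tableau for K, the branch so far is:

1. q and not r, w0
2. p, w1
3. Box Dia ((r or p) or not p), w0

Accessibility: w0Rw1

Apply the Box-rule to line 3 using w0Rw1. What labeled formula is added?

Dia ((r or p) or not p), w1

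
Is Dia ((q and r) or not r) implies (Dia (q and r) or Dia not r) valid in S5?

Valid

Tableau for the negation not (Dia ((q and r) or not r) implies (Dia (q and r) or Dia not r)):
1. not (Dia ((q and r) or not r) implies (Dia (q and r) or Dia not r)), 0
2. Dia ((q and r) or not r), 0   [neg-implies-rule on 1]
3. not (Dia (q and r) or Dia not r), 0   [neg-implies-rule on 1]
4. not Dia (q and r), 0   [neg-or-rule on 3]
5. not Dia not r, 0   [neg-or-rule on 3]
6. not (q and r), 0   [neg-Dia-rule on 4 via 0R0]
7. r, 0   [neg-Dia-rule on 5 via 0R0]
8. not q, 0   [neg-and-rule on 6 (branches; this branch)]
9. (q and r) or not r, 1   [Dia-rule on 2: fresh world 1, 0R1]
10. not (q and r), 1   [neg-Dia-rule on 4 via 0R1]
11. r, 1   [neg-Dia-rule on 5 via 0R1]
12. q and r, 1   [or-rule on 9 (branches; this branch)]
13. q, 1   [and-rule on 12]
14. not r, 1   [neg-and-rule on 10 (branches; this branch)]
Accessibility: 0R0, 0R1, 1R0, 1R1
Branch closes: r and not r both at 1.
Every branch of the negation's tableau closes; the branch above is one of them.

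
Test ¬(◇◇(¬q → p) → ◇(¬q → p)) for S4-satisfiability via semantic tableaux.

Unsatisfiable (every branch closes)

1. ¬(◇◇(¬q → p) → ◇(¬q → p)), 0
2. ◇◇(¬q → p), 0
3. ¬◇(¬q → p), 0
4. ¬(¬q → p), 0
5. ¬q, 0
6. ¬p, 0
7. ◇(¬q → p), 1
8. ¬(¬q → p), 1
9. ¬q, 1
10. ¬p, 1
11. ¬q → p, 2
12. ¬(¬q → p), 2
13. ¬q, 2
14. ¬p, 2
15. p, 2
Accessibility: 0R0, 0R1, 0R2, 1R1, 1R2, 2R2
Branch closes: p and ¬p both at 2.
All branches of the tableau close; one closing branch shown above.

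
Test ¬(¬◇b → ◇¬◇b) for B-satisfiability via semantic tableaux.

Unsatisfiable

1. ¬(¬◇b → ◇¬◇b), 0
2. ¬◇b, 0
3. ¬◇¬◇b, 0
4. ¬b, 0
5. ◇b, 0
6. b, 1
7. ¬b, 1
Accessibility: 0R0, 0R1, 1R0, 1R1
Branch closes: b and ¬b both at 1.
Every branch closes; the branch above is one of them.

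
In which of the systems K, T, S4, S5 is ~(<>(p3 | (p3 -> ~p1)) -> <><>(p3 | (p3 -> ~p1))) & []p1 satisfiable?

T-tableau for the formula:
1. ~(<>(p3 | (p3 -> ~p1)) -> <><>(p3 | (p3 -> ~p1))) & []p1, w0
2. ~(<>(p3 | (p3 -> ~p1)) -> <><>(p3 | (p3 -> ~p1))), w0   [&-rule on 1]
3. []p1, w0   [&-rule on 1]
4. <>(p3 | (p3 -> ~p1)), w0   [~->-rule on 2]
5. ~<><>(p3 | (p3 -> ~p1)), w0   [~->-rule on 2]
6. p1, w0   [[]-rule on 3 via w0Rw0]
7. ~<>(p3 | (p3 -> ~p1)), w0   [~<>-rule on 5 via w0Rw0]
8. ~(p3 | (p3 -> ~p1)), w0   [~<>-rule on 7 via w0Rw0]
9. ~p3, w0   [~|-rule on 8]
10. ~(p3 -> ~p1), w0   [~|-rule on 8]
11. p3, w0   [~->-rule on 10]
Accessibility: w0Rw0
Branch closes: p3 and ~p3 both at w0.
Every branch closes (one shown): unsatisfiable in T, hence also in S4, S5 (every S4/S5-frame is a T-frame).
K-tableau for the formula:
1. ~(<>(p3 | (p3 -> ~p1)) -> <><>(p3 | (p3 -> ~p1))) & []p1, w0
2. ~(<>(p3 | (p3 -> ~p1)) -> <><>(p3 | (p3 -> ~p1))), w0   [&-rule on 1]
3. []p1, w0   [&-rule on 1]
4. <>(p3 | (p3 -> ~p1)), w0   [~->-rule on 2]
5. ~<><>(p3 | (p3 -> ~p1)), w0   [~->-rule on 2]
6. p3 | (p3 -> ~p1), w1   [<>-rule on 4: fresh world w1, w0Rw1]
7. p1, w1   [[]-rule on 3 via w0Rw1]
8. ~<>(p3 | (p3 -> ~p1)), w1   [~<>-rule on 5 via w0Rw1]
9. p3 -> ~p1, w1   [|-rule on 6 (branches; this branch)]
10. ~p3, w1   [->-rule on 9 (branches; this branch)]
Accessibility: w0Rw1
Complete open branch: satisfiable in K.

K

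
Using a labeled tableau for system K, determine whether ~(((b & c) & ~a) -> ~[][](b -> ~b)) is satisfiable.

Satisfiable

1. ~(((b & c) & ~a) -> ~[][](b -> ~b)), 0
2. (b & c) & ~a, 0
3. [][](b -> ~b), 0
4. b & c, 0
5. ~a, 0
6. b, 0
7. c, 0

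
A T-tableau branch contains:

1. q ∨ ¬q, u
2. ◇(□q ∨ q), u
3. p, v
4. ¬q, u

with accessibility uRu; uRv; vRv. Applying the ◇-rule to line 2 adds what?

a fresh world w with uRw, and □q ∨ q at w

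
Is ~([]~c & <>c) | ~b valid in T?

Valid

Tableau for the negation ~(~([]~c & <>c) | ~b):
1. ~(~([]~c & <>c) | ~b), 0
2. []~c & <>c, 0
3. b, 0
4. []~c, 0
5. <>c, 0
6. ~c, 0
7. c, 1
8. ~c, 1
Accessibility: 0R0, 0R1, 1R1
Branch closes: c and ~c both at 1.
All branches of the negation close; one closing branch shown above.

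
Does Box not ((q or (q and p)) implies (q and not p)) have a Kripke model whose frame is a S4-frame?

1. Box not ((q or (q and p)) implies (q and not p)), 0
2. not ((q or (q and p)) implies (q and not p)), 0
3. q or (q and p), 0
4. not (q and not p), 0
5. q and p, 0
6. q, 0
7. p, 0
Accessibility: 0R0

Yes, satisfiable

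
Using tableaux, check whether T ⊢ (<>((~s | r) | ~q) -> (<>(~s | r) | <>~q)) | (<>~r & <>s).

Tableau for the negation ~((<>((~s | r) | ~q) -> (<>(~s | r) | <>~q)) | (<>~r & <>s)):
1. ~((<>((~s | r) | ~q) -> (<>(~s | r) | <>~q)) | (<>~r & <>s)), u
2. ~(<>((~s | r) | ~q) -> (<>(~s | r) | <>~q)), u
3. ~(<>~r & <>s), u
4. <>((~s | r) | ~q), u
5. ~(<>(~s | r) | <>~q), u
6. ~<>(~s | r), u
7. ~<>~q, u
8. ~(~s | r), u
9. s, u
10. ~r, u
11. q, u
12. ~<>s, u
13. ~s, u
Accessibility: uRu
Branch closes: s and ~s both at u.
Every branch of the negation's tableau closes; the branch above is one of them.

Valid in T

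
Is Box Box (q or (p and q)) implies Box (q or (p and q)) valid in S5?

Yes, valid

Tableau for the negation not (Box Box (q or (p and q)) implies Box (q or (p and q))):
1. not (Box Box (q or (p and q)) implies Box (q or (p and q))), u
2. Box Box (q or (p and q)), u
3. not Box (q or (p and q)), u
4. Box (q or (p and q)), u
5. q or (p and q), u
6. p and q, u
7. p, u
8. q, u
9. not (q or (p and q)), v
10. not q, v
11. not (p and q), v
12. Box (q or (p and q)), v
13. q or (p and q), v
14. p and q, v
15. p, v
16. q, v
Accessibility: uRu, uRv, vRu, vRv
Branch closes: q and not q both at v.
Every branch of the negation's tableau closes; the branch above is one of them.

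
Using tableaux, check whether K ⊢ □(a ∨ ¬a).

Tableau for the negation ¬□(a ∨ ¬a):
1. ¬□(a ∨ ¬a), w0
2. ¬(a ∨ ¬a), w1   [¬□-rule on 1: fresh world w1, w0Rw1]
3. ¬a, w1   [¬∨-rule on 2]
4. a, w1   [¬∨-rule on 2]
Accessibility: w0Rw1
Branch closes: a and ¬a both at w1.
All branches of the negation close; one closing branch shown above.

Valid in K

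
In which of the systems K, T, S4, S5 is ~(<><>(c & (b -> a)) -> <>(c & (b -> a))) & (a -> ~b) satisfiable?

T-tableau for the formula:
1. ~(<><>(c & (b -> a)) -> <>(c & (b -> a))) & (a -> ~b), u
2. ~(<><>(c & (b -> a)) -> <>(c & (b -> a))), u   [&-rule on 1]
3. a -> ~b, u   [&-rule on 1]
4. <><>(c & (b -> a)), u   [~->-rule on 2]
5. ~<>(c & (b -> a)), u   [~->-rule on 2]
6. ~(c & (b -> a)), u   [~<>-rule on 5 via uRu]
7. ~b, u   [->-rule on 3 (branches; this branch)]
8. ~c, u   [~&-rule on 6 (branches; this branch)]
9. <>(c & (b -> a)), v   [<>-rule on 4: fresh world v, uRv]
10. ~(c & (b -> a)), v   [~<>-rule on 5 via uRv]
11. ~(b -> a), v   [~&-rule on 10 (branches; this branch)]
12. b, v   [~->-rule on 11]
13. ~a, v   [~->-rule on 11]
14. c & (b -> a), w   [<>-rule on 9: fresh world w, vRw]
15. c, w   [&-rule on 14]
16. b -> a, w   [&-rule on 14]
17. a, w   [->-rule on 16 (branches; this branch)]
Accessibility: uRu, uRv, vRv, vRw, wRw
Complete open branch: satisfiable in T, hence also in K (this T-model is also a K-model).
S4-tableau for the formula:
1. ~(<><>(c & (b -> a)) -> <>(c & (b -> a))) & (a -> ~b), u
2. ~(<><>(c & (b -> a)) -> <>(c & (b -> a))), u   [&-rule on 1]
3. a -> ~b, u   [&-rule on 1]
4. <><>(c & (b -> a)), u   [~->-rule on 2]
5. ~<>(c & (b -> a)), u   [~->-rule on 2]
6. ~(c & (b -> a)), u   [~<>-rule on 5 via uRu]
7. ~a, u   [->-rule on 3 (branches; this branch)]
8. ~(b -> a), u   [~&-rule on 6 (branches; this branch)]
9. b, u   [~->-rule on 8]
10. <>(c & (b -> a)), v   [<>-rule on 4: fresh world v, uRv]
11. ~(c & (b -> a)), v   [~<>-rule on 5 via uRv]
12. ~(b -> a), v   [~&-rule on 11 (branches; this branch)]
13. b, v   [~->-rule on 12]
14. ~a, v   [~->-rule on 12]
15. c & (b -> a), w   [<>-rule on 10: fresh world w, vRw]
16. c, w   [&-rule on 15]
17. b -> a, w   [&-rule on 15]
18. ~(c & (b -> a)), w   [~<>-rule on 5 via uRw]
19. a, w   [->-rule on 17 (branches; this branch)]
20. ~(b -> a), w   [~&-rule on 18 (branches; this branch)]
21. b, w   [~->-rule on 20]
22. ~a, w   [~->-rule on 20]
Accessibility: uRu, uRv, uRw, vRv, vRw, wRw
Branch closes: a and ~a both at w.
Every branch closes (one shown): unsatisfiable in S4, hence also in S5 (every S5-frame is an S4-frame).

K, T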